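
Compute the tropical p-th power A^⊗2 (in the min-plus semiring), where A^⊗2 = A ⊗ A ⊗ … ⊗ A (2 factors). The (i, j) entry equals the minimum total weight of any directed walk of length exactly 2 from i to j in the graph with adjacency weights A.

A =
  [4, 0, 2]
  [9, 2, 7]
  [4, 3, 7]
A^⊗2 =
  [6, 2, 6]
  [11, 4, 9]
  [8, 4, 6]

Each entry (A^⊗2)_ij equals the minimum over all length-2 walks i = v_0 → v_1 → … → v_2 = j of Σ_t A[v_t][v_{t+1}]. For example, for (i, j) = (0, 2) we minimise over 3 possible intermediate vertex sequences; the minimum is 6, attained along the walk 0 → 0 → 2.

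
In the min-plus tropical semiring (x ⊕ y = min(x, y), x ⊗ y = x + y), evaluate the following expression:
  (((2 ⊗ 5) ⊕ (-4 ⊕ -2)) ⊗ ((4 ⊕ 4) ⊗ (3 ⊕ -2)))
(((2 ⊗ 5) ⊕ (-4 ⊕ -2)) ⊗ ((4 ⊕ 4) ⊗ (3 ⊕ -2))) = -2

Expand innermost to outermost. Recall ⊕ takes the minimum of its arguments and ⊗ takes their sum. Working out the expression (((2 ⊗ 5) ⊕ (-4 ⊕ -2)) ⊗ ((4 ⊕ 4) ⊗ (3 ⊕ -2))) gives -2.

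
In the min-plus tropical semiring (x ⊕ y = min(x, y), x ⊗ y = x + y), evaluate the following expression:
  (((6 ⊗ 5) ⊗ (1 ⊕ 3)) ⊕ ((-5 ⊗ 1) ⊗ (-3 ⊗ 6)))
(((6 ⊗ 5) ⊗ (1 ⊕ 3)) ⊕ ((-5 ⊗ 1) ⊗ (-3 ⊗ 6))) = -1

Expand innermost to outermost. Recall ⊕ takes the minimum of its arguments and ⊗ takes their sum. Working out the expression (((6 ⊗ 5) ⊗ (1 ⊕ 3)) ⊕ ((-5 ⊗ 1) ⊗ (-3 ⊗ 6))) gives -1.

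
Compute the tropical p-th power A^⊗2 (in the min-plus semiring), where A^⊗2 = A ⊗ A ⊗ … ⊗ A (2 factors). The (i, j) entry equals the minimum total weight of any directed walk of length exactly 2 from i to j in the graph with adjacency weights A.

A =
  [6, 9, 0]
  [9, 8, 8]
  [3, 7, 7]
A^⊗2 =
  [3, 7, 6]
  [11, 15, 9]
  [9, 12, 3]

Each entry (A^⊗2)_ij equals the minimum over all length-2 walks i = v_0 → v_1 → … → v_2 = j of Σ_t A[v_t][v_{t+1}]. For example, for (i, j) = (0, 2) we minimise over 3 possible intermediate vertex sequences; the minimum is 6, attained along the walk 0 → 0 → 2.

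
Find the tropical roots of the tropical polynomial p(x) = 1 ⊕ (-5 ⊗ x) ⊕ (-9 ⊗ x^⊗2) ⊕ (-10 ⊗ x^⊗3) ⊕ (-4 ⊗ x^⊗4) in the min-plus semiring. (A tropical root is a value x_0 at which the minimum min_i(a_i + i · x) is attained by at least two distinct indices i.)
Roots: {-6, 1, 4, 6}

Each tropical root is a break point of the lower envelope of the lines y = a_i + i · x (there are 5 lines, with slopes 0, 1, ..., 4). Only the lines that attain the minimum somewhere contribute to roots; other lines are dominated. Here the surviving (envelope) indices are i = 4, i = 3, i = 2, i = 1, i = 0.
Intersections between consecutive envelope lines give the roots: for adjacent envelope indices i < j the intersection is x = (a_i − a_j) / (j − i). Reading off the sorted break points: {-6, 1, 4, 6}.
Verification: at each break x_0, at least two indices attain the minimum of min_i(a_i + i · x_0).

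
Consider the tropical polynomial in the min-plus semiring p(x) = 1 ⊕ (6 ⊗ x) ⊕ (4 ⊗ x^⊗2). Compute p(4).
p(4) = 1

A tropical monomial a ⊗ x^⊗i evaluates to a + i · x. Evaluating each term at x = 4:
  Term 0 contributes 1 + 0 · 4 = 1
  Term 1 contributes 6 + 1 · 4 = 10
  Term 2 contributes 4 + 2 · 4 = 12
p(4) = ⊕ of these = min[1, 10, 12] = 1.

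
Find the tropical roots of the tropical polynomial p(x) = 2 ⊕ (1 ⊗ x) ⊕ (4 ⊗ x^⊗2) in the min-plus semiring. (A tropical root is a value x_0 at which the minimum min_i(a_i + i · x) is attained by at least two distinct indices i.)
Roots: {-3, 1}

Each tropical root is a break point of the lower envelope of the lines y = a_i + i · x (there are 3 lines, with slopes 0, 1, ..., 2). Only the lines that attain the minimum somewhere contribute to roots; other lines are dominated. Here the surviving (envelope) indices are i = 2, i = 1, i = 0.
Intersections between consecutive envelope lines give the roots: for adjacent envelope indices i < j the intersection is x = (a_i − a_j) / (j − i). Reading off the sorted break points: {-3, 1}.
Verification: at each break x_0, at least two indices attain the minimum of min_i(a_i + i · x_0).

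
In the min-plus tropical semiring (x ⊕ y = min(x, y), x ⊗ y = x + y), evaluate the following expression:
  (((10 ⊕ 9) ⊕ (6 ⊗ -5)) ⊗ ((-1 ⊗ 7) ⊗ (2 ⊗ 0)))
(((10 ⊕ 9) ⊕ (6 ⊗ -5)) ⊗ ((-1 ⊗ 7) ⊗ (2 ⊗ 0))) = 9

Expand innermost to outermost. Recall ⊕ takes the minimum of its arguments and ⊗ takes their sum. Working out the expression (((10 ⊕ 9) ⊕ (6 ⊗ -5)) ⊗ ((-1 ⊗ 7) ⊗ (2 ⊗ 0))) gives 9.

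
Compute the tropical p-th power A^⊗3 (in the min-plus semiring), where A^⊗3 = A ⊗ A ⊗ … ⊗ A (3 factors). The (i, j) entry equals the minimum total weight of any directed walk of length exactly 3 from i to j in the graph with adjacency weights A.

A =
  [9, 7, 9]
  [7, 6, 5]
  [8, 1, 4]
A^⊗3 =
  [17, 13, 15]
  [13, 10, 11]
  [12, 7, 10]

Each entry (A^⊗3)_ij equals the minimum over all length-3 walks i = v_0 → v_1 → … → v_3 = j of Σ_t A[v_t][v_{t+1}]. For example, for (i, j) = (0, 2) we minimise over 9 possible intermediate vertex sequences; the minimum is 15, attained along the walk 0 → 2 → 1 → 2.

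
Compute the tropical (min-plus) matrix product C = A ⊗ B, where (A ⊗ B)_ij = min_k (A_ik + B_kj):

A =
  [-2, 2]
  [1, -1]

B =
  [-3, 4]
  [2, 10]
A ⊗ B =
  [-5, 2]
  [-2, 5]

Apply the min-plus product entry-by-entry:
  C[0][0] = min over k of (A[0][0] + B[0][0] = -2 + -3 = -5, A[0][1] + B[1][0] = 2 + 2 = 4) = -5 (attained at k = 0)
  C[0][1] = min over k of (A[0][0] + B[0][1] = -2 + 4 = 2, A[0][1] + B[1][1] = 2 + 10 = 12) = 2 (attained at k = 0)
  C[1][0] = min over k of (A[1][0] + B[0][0] = 1 + -3 = -2, A[1][1] + B[1][0] = -1 + 2 = 1) = -2 (attained at k = 0)
  C[1][1] = min over k of (A[1][0] + B[0][1] = 1 + 4 = 5, A[1][1] + B[1][1] = -1 + 10 = 9) = 5 (attained at k = 0)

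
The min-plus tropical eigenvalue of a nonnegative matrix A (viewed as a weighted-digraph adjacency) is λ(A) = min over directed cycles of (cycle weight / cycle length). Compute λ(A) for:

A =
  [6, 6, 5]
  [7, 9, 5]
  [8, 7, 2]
λ(A) = 2

Enumerate directed cycles and compute their means (weight / length). Sample:
  cycle 0 → 0: weight = 6, length = 1, mean = 6/1 ≈ 6.000
  cycle 1 → 1: weight = 9, length = 1, mean = 9/1 ≈ 9.000
  cycle 2 → 2: weight = 2, length = 1, mean = 2/1 ≈ 2.000
  cycle 0 → 1 → 0: weight = 13, length = 2, mean = 13/2 ≈ 6.500
  cycle 0 → 2 → 0: weight = 13, length = 2, mean = 13/2 ≈ 6.500
  cycle 1 → 0 → 1: weight = 13, length = 2, mean = 13/2 ≈ 6.500
Minimum mean = 2.000, attained e.g. along the cycle 2 → 2 with weight 2 and length 1. So λ(A) = 2/1 = 2.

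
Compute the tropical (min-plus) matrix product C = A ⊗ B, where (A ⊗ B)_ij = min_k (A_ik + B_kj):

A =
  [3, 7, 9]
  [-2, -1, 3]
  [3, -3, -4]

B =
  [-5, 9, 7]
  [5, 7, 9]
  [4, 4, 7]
A ⊗ B =
  [-2, 12, 10]
  [-7, 6, 5]
  [-2, 0, 3]

Apply the min-plus product entry-by-entry:
  C[0][0] = min over k of (A[0][0] + B[0][0] = 3 + -5 = -2, A[0][1] + B[1][0] = 7 + 5 = 12, A[0][2] + B[2][0] = 9 + 4 = 13) = -2 (attained at k = 0)
  C[0][1] = min over k of (A[0][0] + B[0][1] = 3 + 9 = 12, A[0][1] + B[1][1] = 7 + 7 = 14, A[0][2] + B[2][1] = 9 + 4 = 13) = 12 (attained at k = 0)
  C[0][2] = min over k of (A[0][0] + B[0][2] = 3 + 7 = 10, A[0][1] + B[1][2] = 7 + 9 = 16, A[0][2] + B[2][2] = 9 + 7 = 16) = 10 (attained at k = 0)
  C[1][0] = min over k of (A[1][0] + B[0][0] = -2 + -5 = -7, A[1][1] + B[1][0] = -1 + 5 = 4, A[1][2] + B[2][0] = 3 + 4 = 7) = -7 (attained at k = 0)
  C[1][1] = min over k of (A[1][0] + B[0][1] = -2 + 9 = 7, A[1][1] + B[1][1] = -1 + 7 = 6, A[1][2] + B[2][1] = 3 + 4 = 7) = 6 (attained at k = 1)
  C[1][2] = min over k of (A[1][0] + B[0][2] = -2 + 7 = 5, A[1][1] + B[1][2] = -1 + 9 = 8, A[1][2] + B[2][2] = 3 + 7 = 10) = 5 (attained at k = 0)
  C[2][0] = min over k of (A[2][0] + B[0][0] = 3 + -5 = -2, A[2][1] + B[1][0] = -3 + 5 = 2, A[2][2] + B[2][0] = -4 + 4 = 0) = -2 (attained at k = 0)
  C[2][1] = min over k of (A[2][0] + B[0][1] = 3 + 9 = 12, A[2][1] + B[1][1] = -3 + 7 = 4, A[2][2] + B[2][1] = -4 + 4 = 0) = 0 (attained at k = 2)
  C[2][2] = min over k of (A[2][0] + B[0][2] = 3 + 7 = 10, A[2][1] + B[1][2] = -3 + 9 = 6, A[2][2] + B[2][2] = -4 + 7 = 3) = 3 (attained at k = 2)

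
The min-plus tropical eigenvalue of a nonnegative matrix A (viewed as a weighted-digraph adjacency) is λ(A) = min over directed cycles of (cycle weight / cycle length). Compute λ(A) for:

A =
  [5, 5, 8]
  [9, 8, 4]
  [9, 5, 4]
λ(A) = 4

Enumerate directed cycles and compute their means (weight / length). Sample:
  cycle 0 → 0: weight = 5, length = 1, mean = 5/1 ≈ 5.000
  cycle 1 → 1: weight = 8, length = 1, mean = 8/1 ≈ 8.000
  cycle 2 → 2: weight = 4, length = 1, mean = 4/1 ≈ 4.000
  cycle 0 → 1 → 0: weight = 14, length = 2, mean = 14/2 ≈ 7.000
  cycle 0 → 2 → 0: weight = 17, length = 2, mean = 17/2 ≈ 8.500
  cycle 1 → 0 → 1: weight = 14, length = 2, mean = 14/2 ≈ 7.000
Minimum mean = 4.000, attained e.g. along the cycle 2 → 2 with weight 4 and length 1. So λ(A) = 4/1 = 4.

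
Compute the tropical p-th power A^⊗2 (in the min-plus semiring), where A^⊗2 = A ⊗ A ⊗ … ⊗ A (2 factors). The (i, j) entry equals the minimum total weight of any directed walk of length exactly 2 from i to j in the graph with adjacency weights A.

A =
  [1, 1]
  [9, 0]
A^⊗2 =
  [2, 1]
  [9, 0]

Each entry (A^⊗2)_ij equals the minimum over all length-2 walks i = v_0 → v_1 → … → v_2 = j of Σ_t A[v_t][v_{t+1}]. For example, for (i, j) = (0, 1) we minimise over 2 possible intermediate vertex sequences; the minimum is 1, attained along the walk 0 → 1 → 1.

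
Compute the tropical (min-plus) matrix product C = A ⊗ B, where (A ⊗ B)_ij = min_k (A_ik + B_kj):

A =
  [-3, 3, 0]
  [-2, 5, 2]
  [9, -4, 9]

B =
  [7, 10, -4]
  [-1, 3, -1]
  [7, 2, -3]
A ⊗ B =
  [2, 2, -7]
  [4, 4, -6]
  [-5, -1, -5]

Apply the min-plus product entry-by-entry:
  C[0][0] = min over k of (A[0][0] + B[0][0] = -3 + 7 = 4, A[0][1] + B[1][0] = 3 + -1 = 2, A[0][2] + B[2][0] = 0 + 7 = 7) = 2 (attained at k = 1)
  C[0][1] = min over k of (A[0][0] + B[0][1] = -3 + 10 = 7, A[0][1] + B[1][1] = 3 + 3 = 6, A[0][2] + B[2][1] = 0 + 2 = 2) = 2 (attained at k = 2)
  C[0][2] = min over k of (A[0][0] + B[0][2] = -3 + -4 = -7, A[0][1] + B[1][2] = 3 + -1 = 2, A[0][2] + B[2][2] = 0 + -3 = -3) = -7 (attained at k = 0)
  C[1][0] = min over k of (A[1][0] + B[0][0] = -2 + 7 = 5, A[1][1] + B[1][0] = 5 + -1 = 4, A[1][2] + B[2][0] = 2 + 7 = 9) = 4 (attained at k = 1)
  C[1][1] = min over k of (A[1][0] + B[0][1] = -2 + 10 = 8, A[1][1] + B[1][1] = 5 + 3 = 8, A[1][2] + B[2][1] = 2 + 2 = 4) = 4 (attained at k = 2)
  C[1][2] = min over k of (A[1][0] + B[0][2] = -2 + -4 = -6, A[1][1] + B[1][2] = 5 + -1 = 4, A[1][2] + B[2][2] = 2 + -3 = -1) = -6 (attained at k = 0)
  C[2][0] = min over k of (A[2][0] + B[0][0] = 9 + 7 = 16, A[2][1] + B[1][0] = -4 + -1 = -5, A[2][2] + B[2][0] = 9 + 7 = 16) = -5 (attained at k = 1)
  C[2][1] = min over k of (A[2][0] + B[0][1] = 9 + 10 = 19, A[2][1] + B[1][1] = -4 + 3 = -1, A[2][2] + B[2][1] = 9 + 2 = 11) = -1 (attained at k = 1)
  C[2][2] = min over k of (A[2][0] + B[0][2] = 9 + -4 = 5, A[2][1] + B[1][2] = -4 + -1 = -5, A[2][2] + B[2][2] = 9 + -3 = 6) = -5 (attained at k = 1)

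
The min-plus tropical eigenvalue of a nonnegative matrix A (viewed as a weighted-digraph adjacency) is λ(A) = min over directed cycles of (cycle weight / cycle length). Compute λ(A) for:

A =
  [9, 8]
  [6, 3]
λ(A) = 3

Enumerate directed cycles and compute their means (weight / length). Sample:
  cycle 0 → 0: weight = 9, length = 1, mean = 9/1 ≈ 9.000
  cycle 1 → 1: weight = 3, length = 1, mean = 3/1 ≈ 3.000
  cycle 0 → 1 → 0: weight = 14, length = 2, mean = 14/2 ≈ 7.000
  cycle 1 → 0 → 1: weight = 14, length = 2, mean = 14/2 ≈ 7.000
Minimum mean = 3.000, attained e.g. along the cycle 1 → 1 with weight 3 and length 1. So λ(A) = 3/1 = 3.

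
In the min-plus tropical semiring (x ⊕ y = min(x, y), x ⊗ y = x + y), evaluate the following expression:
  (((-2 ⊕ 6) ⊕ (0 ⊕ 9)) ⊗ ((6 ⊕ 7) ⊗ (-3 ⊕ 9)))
(((-2 ⊕ 6) ⊕ (0 ⊕ 9)) ⊗ ((6 ⊕ 7) ⊗ (-3 ⊕ 9))) = 1

Expand innermost to outermost. Recall ⊕ takes the minimum of its arguments and ⊗ takes their sum. Working out the expression (((-2 ⊕ 6) ⊕ (0 ⊕ 9)) ⊗ ((6 ⊕ 7) ⊗ (-3 ⊕ 9))) gives 1.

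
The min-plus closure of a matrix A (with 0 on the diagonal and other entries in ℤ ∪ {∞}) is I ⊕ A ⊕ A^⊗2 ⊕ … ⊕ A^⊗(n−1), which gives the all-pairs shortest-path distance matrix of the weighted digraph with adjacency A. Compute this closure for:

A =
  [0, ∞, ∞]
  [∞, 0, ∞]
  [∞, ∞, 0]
Closure =
  [0, ∞, ∞]
  [∞, 0, ∞]
  [∞, ∞, 0]

This is the Floyd-Warshall all-pairs shortest-path computation. For each intermediate vertex k = 0, 1, …, 2, update dist[i][j] ← min(dist[i][j], dist[i][k] + dist[k][j]). The final matrix gives, for each (i, j), the minimum total weight of any directed path from i to j (possibly empty when i = j).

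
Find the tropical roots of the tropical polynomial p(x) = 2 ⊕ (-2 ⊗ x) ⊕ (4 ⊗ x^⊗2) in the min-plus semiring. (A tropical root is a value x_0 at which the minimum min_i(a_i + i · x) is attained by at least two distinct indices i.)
Roots: {-6, 4}

Each tropical root is a break point of the lower envelope of the lines y = a_i + i · x (there are 3 lines, with slopes 0, 1, ..., 2). Only the lines that attain the minimum somewhere contribute to roots; other lines are dominated. Here the surviving (envelope) indices are i = 2, i = 1, i = 0.
Intersections between consecutive envelope lines give the roots: for adjacent envelope indices i < j the intersection is x = (a_i − a_j) / (j − i). Reading off the sorted break points: {-6, 4}.
Verification: at each break x_0, at least two indices attain the minimum of min_i(a_i + i · x_0).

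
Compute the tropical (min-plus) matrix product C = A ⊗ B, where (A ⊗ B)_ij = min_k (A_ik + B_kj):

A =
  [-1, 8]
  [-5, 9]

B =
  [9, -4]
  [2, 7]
A ⊗ B =
  [8, -5]
  [4, -9]

Apply the min-plus product entry-by-entry:
  C[0][0] = min over k of (A[0][0] + B[0][0] = -1 + 9 = 8, A[0][1] + B[1][0] = 8 + 2 = 10) = 8 (attained at k = 0)
  C[0][1] = min over k of (A[0][0] + B[0][1] = -1 + -4 = -5, A[0][1] + B[1][1] = 8 + 7 = 15) = -5 (attained at k = 0)
  C[1][0] = min over k of (A[1][0] + B[0][0] = -5 + 9 = 4, A[1][1] + B[1][0] = 9 + 2 = 11) = 4 (attained at k = 0)
  C[1][1] = min over k of (A[1][0] + B[0][1] = -5 + -4 = -9, A[1][1] + B[1][1] = 9 + 7 = 16) = -9 (attained at k = 0)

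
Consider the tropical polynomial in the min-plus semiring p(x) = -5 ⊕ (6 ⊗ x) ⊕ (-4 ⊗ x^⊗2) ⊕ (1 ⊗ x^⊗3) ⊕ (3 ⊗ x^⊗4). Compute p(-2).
p(-2) = -8

A tropical monomial a ⊗ x^⊗i evaluates to a + i · x. Evaluating each term at x = -2:
  Term 0 contributes -5 + 0 · -2 = -5
  Term 1 contributes 6 + 1 · -2 = 4
  Term 2 contributes -4 + 2 · -2 = -8
  Term 3 contributes 1 + 3 · -2 = -5
  Term 4 contributes 3 + 4 · -2 = -5
p(-2) = ⊕ of these = min[-5, 4, -8, -5, -5] = -8.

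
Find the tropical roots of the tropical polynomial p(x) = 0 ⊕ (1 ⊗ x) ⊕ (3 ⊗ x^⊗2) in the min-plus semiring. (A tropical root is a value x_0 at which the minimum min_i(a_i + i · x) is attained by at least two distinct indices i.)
Roots: {-2, -1}

Each tropical root is a break point of the lower envelope of the lines y = a_i + i · x (there are 3 lines, with slopes 0, 1, ..., 2). Only the lines that attain the minimum somewhere contribute to roots; other lines are dominated. Here the surviving (envelope) indices are i = 2, i = 1, i = 0.
Intersections between consecutive envelope lines give the roots: for adjacent envelope indices i < j the intersection is x = (a_i − a_j) / (j − i). Reading off the sorted break points: {-2, -1}.
Verification: at each break x_0, at least two indices attain the minimum of min_i(a_i + i · x_0).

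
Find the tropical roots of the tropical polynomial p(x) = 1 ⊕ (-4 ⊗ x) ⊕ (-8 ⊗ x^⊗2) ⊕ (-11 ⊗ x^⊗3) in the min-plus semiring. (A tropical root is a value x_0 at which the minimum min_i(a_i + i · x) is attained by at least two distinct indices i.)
Roots: {3, 4, 5}

Each tropical root is a break point of the lower envelope of the lines y = a_i + i · x (there are 4 lines, with slopes 0, 1, ..., 3). Only the lines that attain the minimum somewhere contribute to roots; other lines are dominated. Here the surviving (envelope) indices are i = 3, i = 2, i = 1, i = 0.
Intersections between consecutive envelope lines give the roots: for adjacent envelope indices i < j the intersection is x = (a_i − a_j) / (j − i). Reading off the sorted break points: {3, 4, 5}.
Verification: at each break x_0, at least two indices attain the minimum of min_i(a_i + i · x_0).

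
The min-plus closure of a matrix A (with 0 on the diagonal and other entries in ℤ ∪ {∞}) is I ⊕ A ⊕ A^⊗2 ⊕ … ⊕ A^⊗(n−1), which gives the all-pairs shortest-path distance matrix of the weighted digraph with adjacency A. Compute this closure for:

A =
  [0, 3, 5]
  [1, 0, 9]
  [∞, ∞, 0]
Closure =
  [0, 3, 5]
  [1, 0, 6]
  [∞, ∞, 0]

This is the Floyd-Warshall all-pairs shortest-path computation. For each intermediate vertex k = 0, 1, …, 2, update dist[i][j] ← min(dist[i][j], dist[i][k] + dist[k][j]). The final matrix gives, for each (i, j), the minimum total weight of any directed path from i to j (possibly empty when i = j).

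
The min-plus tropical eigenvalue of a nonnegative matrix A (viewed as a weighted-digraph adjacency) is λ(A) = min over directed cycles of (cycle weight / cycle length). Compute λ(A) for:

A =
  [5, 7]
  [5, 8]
λ(A) = 5

Enumerate directed cycles and compute their means (weight / length). Sample:
  cycle 0 → 0: weight = 5, length = 1, mean = 5/1 ≈ 5.000
  cycle 1 → 1: weight = 8, length = 1, mean = 8/1 ≈ 8.000
  cycle 0 → 1 → 0: weight = 12, length = 2, mean = 12/2 ≈ 6.000
  cycle 1 → 0 → 1: weight = 12, length = 2, mean = 12/2 ≈ 6.000
Minimum mean = 5.000, attained e.g. along the cycle 0 → 0 with weight 5 and length 1. So λ(A) = 5/1 = 5.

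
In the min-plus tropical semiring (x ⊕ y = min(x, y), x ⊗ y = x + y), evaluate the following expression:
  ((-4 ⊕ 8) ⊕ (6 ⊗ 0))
((-4 ⊕ 8) ⊕ (6 ⊗ 0)) = -4

Expand innermost to outermost. Recall ⊕ takes the minimum of its arguments and ⊗ takes their sum. Working out the expression ((-4 ⊕ 8) ⊕ (6 ⊗ 0)) gives -4.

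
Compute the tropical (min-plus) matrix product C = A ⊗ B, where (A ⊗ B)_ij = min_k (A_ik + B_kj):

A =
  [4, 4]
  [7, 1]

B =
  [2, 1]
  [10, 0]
A ⊗ B =
  [6, 4]
  [9, 1]

Apply the min-plus product entry-by-entry:
  C[0][0] = min over k of (A[0][0] + B[0][0] = 4 + 2 = 6, A[0][1] + B[1][0] = 4 + 10 = 14) = 6 (attained at k = 0)
  C[0][1] = min over k of (A[0][0] + B[0][1] = 4 + 1 = 5, A[0][1] + B[1][1] = 4 + 0 = 4) = 4 (attained at k = 1)
  C[1][0] = min over k of (A[1][0] + B[0][0] = 7 + 2 = 9, A[1][1] + B[1][0] = 1 + 10 = 11) = 9 (attained at k = 0)
  C[1][1] = min over k of (A[1][0] + B[0][1] = 7 + 1 = 8, A[1][1] + B[1][1] = 1 + 0 = 1) = 1 (attained at k = 1)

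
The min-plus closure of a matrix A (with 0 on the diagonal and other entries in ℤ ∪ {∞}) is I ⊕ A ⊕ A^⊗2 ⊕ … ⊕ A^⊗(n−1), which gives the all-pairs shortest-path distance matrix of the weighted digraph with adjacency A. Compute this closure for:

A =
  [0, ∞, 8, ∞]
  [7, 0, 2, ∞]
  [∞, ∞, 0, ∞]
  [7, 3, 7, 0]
Closure =
  [0, ∞, 8, ∞]
  [7, 0, 2, ∞]
  [∞, ∞, 0, ∞]
  [7, 3, 5, 0]

This is the Floyd-Warshall all-pairs shortest-path computation. For each intermediate vertex k = 0, 1, …, 3, update dist[i][j] ← min(dist[i][j], dist[i][k] + dist[k][j]). The final matrix gives, for each (i, j), the minimum total weight of any directed path from i to j (possibly empty when i = j).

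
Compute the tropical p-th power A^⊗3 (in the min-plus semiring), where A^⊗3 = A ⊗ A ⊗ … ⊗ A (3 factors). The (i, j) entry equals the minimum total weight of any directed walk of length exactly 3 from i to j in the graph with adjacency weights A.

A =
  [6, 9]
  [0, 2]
A^⊗3 =
  [11, 13]
  [4, 6]

Each entry (A^⊗3)_ij equals the minimum over all length-3 walks i = v_0 → v_1 → … → v_3 = j of Σ_t A[v_t][v_{t+1}]. For example, for (i, j) = (0, 1) we minimise over 4 possible intermediate vertex sequences; the minimum is 13, attained along the walk 0 → 1 → 1 → 1.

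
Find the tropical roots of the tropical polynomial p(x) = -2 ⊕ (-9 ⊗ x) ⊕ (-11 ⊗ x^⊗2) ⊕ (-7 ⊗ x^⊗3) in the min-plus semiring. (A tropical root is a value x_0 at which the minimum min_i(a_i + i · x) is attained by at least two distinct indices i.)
Roots: {-4, 2, 7}

Each tropical root is a break point of the lower envelope of the lines y = a_i + i · x (there are 4 lines, with slopes 0, 1, ..., 3). Only the lines that attain the minimum somewhere contribute to roots; other lines are dominated. Here the surviving (envelope) indices are i = 3, i = 2, i = 1, i = 0.
Intersections between consecutive envelope lines give the roots: for adjacent envelope indices i < j the intersection is x = (a_i − a_j) / (j − i). Reading off the sorted break points: {-4, 2, 7}.
Verification: at each break x_0, at least two indices attain the minimum of min_i(a_i + i · x_0).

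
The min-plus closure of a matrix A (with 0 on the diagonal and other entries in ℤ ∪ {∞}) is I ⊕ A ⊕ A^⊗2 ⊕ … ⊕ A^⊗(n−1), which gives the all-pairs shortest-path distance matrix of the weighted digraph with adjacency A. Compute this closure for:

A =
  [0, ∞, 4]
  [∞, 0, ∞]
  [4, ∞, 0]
Closure =
  [0, ∞, 4]
  [∞, 0, ∞]
  [4, ∞, 0]

This is the Floyd-Warshall all-pairs shortest-path computation. For each intermediate vertex k = 0, 1, …, 2, update dist[i][j] ← min(dist[i][j], dist[i][k] + dist[k][j]). The final matrix gives, for each (i, j), the minimum total weight of any directed path from i to j (possibly empty when i = j).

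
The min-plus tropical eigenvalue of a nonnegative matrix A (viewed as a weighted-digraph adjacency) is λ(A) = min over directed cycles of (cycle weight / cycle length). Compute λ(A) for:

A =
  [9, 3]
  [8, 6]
λ(A) = 11/2

Enumerate directed cycles and compute their means (weight / length). Sample:
  cycle 0 → 0: weight = 9, length = 1, mean = 9/1 ≈ 9.000
  cycle 1 → 1: weight = 6, length = 1, mean = 6/1 ≈ 6.000
  cycle 0 → 1 → 0: weight = 11, length = 2, mean = 11/2 ≈ 5.500
  cycle 1 → 0 → 1: weight = 11, length = 2, mean = 11/2 ≈ 5.500
Minimum mean = 5.500, attained e.g. along the cycle 0 → 1 → 0 with weight 11 and length 2. So λ(A) = 11/2 = 11/2.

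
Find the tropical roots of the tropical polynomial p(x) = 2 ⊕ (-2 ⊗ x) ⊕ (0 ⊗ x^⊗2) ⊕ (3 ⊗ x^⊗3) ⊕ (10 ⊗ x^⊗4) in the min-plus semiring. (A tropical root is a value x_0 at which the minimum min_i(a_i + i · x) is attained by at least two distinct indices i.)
Roots: {-7, -3, -2, 4}

Each tropical root is a break point of the lower envelope of the lines y = a_i + i · x (there are 5 lines, with slopes 0, 1, ..., 4). Only the lines that attain the minimum somewhere contribute to roots; other lines are dominated. Here the surviving (envelope) indices are i = 4, i = 3, i = 2, i = 1, i = 0.
Intersections between consecutive envelope lines give the roots: for adjacent envelope indices i < j the intersection is x = (a_i − a_j) / (j − i). Reading off the sorted break points: {-7, -3, -2, 4}.
Verification: at each break x_0, at least two indices attain the minimum of min_i(a_i + i · x_0).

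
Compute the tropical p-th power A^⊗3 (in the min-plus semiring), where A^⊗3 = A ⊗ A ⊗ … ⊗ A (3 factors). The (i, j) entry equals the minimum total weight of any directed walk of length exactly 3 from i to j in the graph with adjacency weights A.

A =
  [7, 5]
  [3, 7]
A^⊗3 =
  [15, 13]
  [11, 15]

Each entry (A^⊗3)_ij equals the minimum over all length-3 walks i = v_0 → v_1 → … → v_3 = j of Σ_t A[v_t][v_{t+1}]. For example, for (i, j) = (0, 1) we minimise over 4 possible intermediate vertex sequences; the minimum is 13, attained along the walk 0 → 1 → 0 → 1.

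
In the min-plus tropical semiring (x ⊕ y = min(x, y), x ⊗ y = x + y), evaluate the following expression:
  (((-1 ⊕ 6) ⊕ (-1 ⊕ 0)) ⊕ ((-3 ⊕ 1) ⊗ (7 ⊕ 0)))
(((-1 ⊕ 6) ⊕ (-1 ⊕ 0)) ⊕ ((-3 ⊕ 1) ⊗ (7 ⊕ 0))) = -3

Expand innermost to outermost. Recall ⊕ takes the minimum of its arguments and ⊗ takes their sum. Working out the expression (((-1 ⊕ 6) ⊕ (-1 ⊕ 0)) ⊕ ((-3 ⊕ 1) ⊗ (7 ⊕ 0))) gives -3.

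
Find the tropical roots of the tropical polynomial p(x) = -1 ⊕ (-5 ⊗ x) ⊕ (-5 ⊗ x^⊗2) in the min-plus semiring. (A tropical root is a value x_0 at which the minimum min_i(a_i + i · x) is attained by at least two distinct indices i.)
Roots: {0, 4}

Each tropical root is a break point of the lower envelope of the lines y = a_i + i · x (there are 3 lines, with slopes 0, 1, ..., 2). Only the lines that attain the minimum somewhere contribute to roots; other lines are dominated. Here the surviving (envelope) indices are i = 2, i = 1, i = 0.
Intersections between consecutive envelope lines give the roots: for adjacent envelope indices i < j the intersection is x = (a_i − a_j) / (j − i). Reading off the sorted break points: {0, 4}.
Verification: at each break x_0, at least two indices attain the minimum of min_i(a_i + i · x_0).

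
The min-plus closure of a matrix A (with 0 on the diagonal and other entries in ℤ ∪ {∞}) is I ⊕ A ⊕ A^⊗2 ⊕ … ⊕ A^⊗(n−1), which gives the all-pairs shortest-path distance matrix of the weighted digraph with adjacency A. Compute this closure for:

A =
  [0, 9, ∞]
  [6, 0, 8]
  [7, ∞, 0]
Closure =
  [0, 9, 17]
  [6, 0, 8]
  [7, 16, 0]

This is the Floyd-Warshall all-pairs shortest-path computation. For each intermediate vertex k = 0, 1, …, 2, update dist[i][j] ← min(dist[i][j], dist[i][k] + dist[k][j]). The final matrix gives, for each (i, j), the minimum total weight of any directed path from i to j (possibly empty when i = j).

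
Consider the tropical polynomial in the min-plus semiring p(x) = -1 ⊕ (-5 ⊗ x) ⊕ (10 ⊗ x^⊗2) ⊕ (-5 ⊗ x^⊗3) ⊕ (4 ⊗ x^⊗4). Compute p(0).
p(0) = -5

A tropical monomial a ⊗ x^⊗i evaluates to a + i · x. Evaluating each term at x = 0:
  Term 0 contributes -1 + 0 · 0 = -1
  Term 1 contributes -5 + 1 · 0 = -5
  Term 2 contributes 10 + 2 · 0 = 10
  Term 3 contributes -5 + 3 · 0 = -5
  Term 4 contributes 4 + 4 · 0 = 4
p(0) = ⊕ of these = min[-1, -5, 10, -5, 4] = -5.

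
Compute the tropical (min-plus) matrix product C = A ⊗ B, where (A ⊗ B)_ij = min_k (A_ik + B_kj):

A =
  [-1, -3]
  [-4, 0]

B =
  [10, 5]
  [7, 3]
A ⊗ B =
  [4, 0]
  [6, 1]

Apply the min-plus product entry-by-entry:
  C[0][0] = min over k of (A[0][0] + B[0][0] = -1 + 10 = 9, A[0][1] + B[1][0] = -3 + 7 = 4) = 4 (attained at k = 1)
  C[0][1] = min over k of (A[0][0] + B[0][1] = -1 + 5 = 4, A[0][1] + B[1][1] = -3 + 3 = 0) = 0 (attained at k = 1)
  C[1][0] = min over k of (A[1][0] + B[0][0] = -4 + 10 = 6, A[1][1] + B[1][0] = 0 + 7 = 7) = 6 (attained at k = 0)
  C[1][1] = min over k of (A[1][0] + B[0][1] = -4 + 5 = 1, A[1][1] + B[1][1] = 0 + 3 = 3) = 1 (attained at k = 0)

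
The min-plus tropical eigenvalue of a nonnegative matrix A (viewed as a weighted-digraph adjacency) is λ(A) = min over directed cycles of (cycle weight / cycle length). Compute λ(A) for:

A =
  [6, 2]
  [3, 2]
λ(A) = 2

Enumerate directed cycles and compute their means (weight / length). Sample:
  cycle 0 → 0: weight = 6, length = 1, mean = 6/1 ≈ 6.000
  cycle 1 → 1: weight = 2, length = 1, mean = 2/1 ≈ 2.000
  cycle 0 → 1 → 0: weight = 5, length = 2, mean = 5/2 ≈ 2.500
  cycle 1 → 0 → 1: weight = 5, length = 2, mean = 5/2 ≈ 2.500
Minimum mean = 2.000, attained e.g. along the cycle 1 → 1 with weight 2 and length 1. So λ(A) = 2/1 = 2.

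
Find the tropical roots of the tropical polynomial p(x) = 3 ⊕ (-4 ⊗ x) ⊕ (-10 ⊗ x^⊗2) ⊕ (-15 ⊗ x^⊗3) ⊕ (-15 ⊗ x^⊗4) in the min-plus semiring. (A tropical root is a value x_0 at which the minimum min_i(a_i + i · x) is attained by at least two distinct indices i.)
Roots: {0, 5, 6, 7}

Each tropical root is a break point of the lower envelope of the lines y = a_i + i · x (there are 5 lines, with slopes 0, 1, ..., 4). Only the lines that attain the minimum somewhere contribute to roots; other lines are dominated. Here the surviving (envelope) indices are i = 4, i = 3, i = 2, i = 1, i = 0.
Intersections between consecutive envelope lines give the roots: for adjacent envelope indices i < j the intersection is x = (a_i − a_j) / (j − i). Reading off the sorted break points: {0, 5, 6, 7}.
Verification: at each break x_0, at least two indices attain the minimum of min_i(a_i + i · x_0).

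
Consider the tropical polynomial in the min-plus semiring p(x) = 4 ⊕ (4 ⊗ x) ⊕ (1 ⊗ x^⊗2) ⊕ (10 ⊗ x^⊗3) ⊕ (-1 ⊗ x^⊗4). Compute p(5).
p(5) = 4

A tropical monomial a ⊗ x^⊗i evaluates to a + i · x. Evaluating each term at x = 5:
  Term 0 contributes 4 + 0 · 5 = 4
  Term 1 contributes 4 + 1 · 5 = 9
  Term 2 contributes 1 + 2 · 5 = 11
  Term 3 contributes 10 + 3 · 5 = 25
  Term 4 contributes -1 + 4 · 5 = 19
p(5) = ⊕ of these = min[4, 9, 11, 25, 19] = 4.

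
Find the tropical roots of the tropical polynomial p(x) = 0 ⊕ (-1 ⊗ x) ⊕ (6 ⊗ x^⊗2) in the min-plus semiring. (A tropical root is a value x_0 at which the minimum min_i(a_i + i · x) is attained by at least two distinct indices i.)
Roots: {-7, 1}

Each tropical root is a break point of the lower envelope of the lines y = a_i + i · x (there are 3 lines, with slopes 0, 1, ..., 2). Only the lines that attain the minimum somewhere contribute to roots; other lines are dominated. Here the surviving (envelope) indices are i = 2, i = 1, i = 0.
Intersections between consecutive envelope lines give the roots: for adjacent envelope indices i < j the intersection is x = (a_i − a_j) / (j − i). Reading off the sorted break points: {-7, 1}.
Verification: at each break x_0, at least two indices attain the minimum of min_i(a_i + i · x_0).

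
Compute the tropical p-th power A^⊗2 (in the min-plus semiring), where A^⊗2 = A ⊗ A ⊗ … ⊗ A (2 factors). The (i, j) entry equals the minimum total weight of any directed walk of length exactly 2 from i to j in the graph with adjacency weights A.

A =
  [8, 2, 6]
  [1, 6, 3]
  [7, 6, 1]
A^⊗2 =
  [3, 8, 5]
  [7, 3, 4]
  [7, 7, 2]

Each entry (A^⊗2)_ij equals the minimum over all length-2 walks i = v_0 → v_1 → … → v_2 = j of Σ_t A[v_t][v_{t+1}]. For example, for (i, j) = (0, 2) we minimise over 3 possible intermediate vertex sequences; the minimum is 5, attained along the walk 0 → 1 → 2.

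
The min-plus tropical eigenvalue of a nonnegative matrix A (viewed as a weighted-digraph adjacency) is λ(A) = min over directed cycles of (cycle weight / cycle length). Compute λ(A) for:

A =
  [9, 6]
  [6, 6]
λ(A) = 6

Enumerate directed cycles and compute their means (weight / length). Sample:
  cycle 0 → 0: weight = 9, length = 1, mean = 9/1 ≈ 9.000
  cycle 1 → 1: weight = 6, length = 1, mean = 6/1 ≈ 6.000
  cycle 0 → 1 → 0: weight = 12, length = 2, mean = 12/2 ≈ 6.000
  cycle 1 → 0 → 1: weight = 12, length = 2, mean = 12/2 ≈ 6.000
Minimum mean = 6.000, attained e.g. along the cycle 1 → 1 with weight 6 and length 1. So λ(A) = 6/1 = 6.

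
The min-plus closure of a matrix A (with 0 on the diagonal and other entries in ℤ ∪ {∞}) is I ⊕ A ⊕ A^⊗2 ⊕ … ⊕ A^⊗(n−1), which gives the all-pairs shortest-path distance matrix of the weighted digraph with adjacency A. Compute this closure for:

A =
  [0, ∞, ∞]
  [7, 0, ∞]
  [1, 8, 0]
Closure =
  [0, ∞, ∞]
  [7, 0, ∞]
  [1, 8, 0]

This is the Floyd-Warshall all-pairs shortest-path computation. For each intermediate vertex k = 0, 1, …, 2, update dist[i][j] ← min(dist[i][j], dist[i][k] + dist[k][j]). The final matrix gives, for each (i, j), the minimum total weight of any directed path from i to j (possibly empty when i = j).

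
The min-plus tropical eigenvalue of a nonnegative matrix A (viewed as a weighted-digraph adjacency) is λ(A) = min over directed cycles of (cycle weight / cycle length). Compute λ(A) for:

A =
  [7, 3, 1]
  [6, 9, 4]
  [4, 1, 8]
λ(A) = 5/2

Enumerate directed cycles and compute their means (weight / length). Sample:
  cycle 0 → 0: weight = 7, length = 1, mean = 7/1 ≈ 7.000
  cycle 1 → 1: weight = 9, length = 1, mean = 9/1 ≈ 9.000
  cycle 2 → 2: weight = 8, length = 1, mean = 8/1 ≈ 8.000
  cycle 0 → 1 → 0: weight = 9, length = 2, mean = 9/2 ≈ 4.500
  cycle 0 → 2 → 0: weight = 5, length = 2, mean = 5/2 ≈ 2.500
  cycle 1 → 0 → 1: weight = 9, length = 2, mean = 9/2 ≈ 4.500
Minimum mean = 2.500, attained e.g. along the cycle 0 → 2 → 0 with weight 5 and length 2. So λ(A) = 5/2 = 5/2.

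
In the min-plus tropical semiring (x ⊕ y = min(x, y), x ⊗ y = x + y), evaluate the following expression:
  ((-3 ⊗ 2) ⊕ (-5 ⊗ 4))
((-3 ⊗ 2) ⊕ (-5 ⊗ 4)) = -1

Expand innermost to outermost. Recall ⊕ takes the minimum of its arguments and ⊗ takes their sum. Working out the expression ((-3 ⊗ 2) ⊕ (-5 ⊗ 4)) gives -1.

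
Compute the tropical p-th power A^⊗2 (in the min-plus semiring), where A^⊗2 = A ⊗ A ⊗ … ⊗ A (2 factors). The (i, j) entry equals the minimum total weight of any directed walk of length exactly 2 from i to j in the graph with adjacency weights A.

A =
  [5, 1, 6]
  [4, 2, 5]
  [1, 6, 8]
A^⊗2 =
  [5, 3, 6]
  [6, 4, 7]
  [6, 2, 7]

Each entry (A^⊗2)_ij equals the minimum over all length-2 walks i = v_0 → v_1 → … → v_2 = j of Σ_t A[v_t][v_{t+1}]. For example, for (i, j) = (0, 2) we minimise over 3 possible intermediate vertex sequences; the minimum is 6, attained along the walk 0 → 1 → 2.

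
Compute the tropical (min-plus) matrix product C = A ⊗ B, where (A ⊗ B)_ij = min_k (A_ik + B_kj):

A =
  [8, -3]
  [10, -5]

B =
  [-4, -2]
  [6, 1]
A ⊗ B =
  [3, -2]
  [1, -4]

Apply the min-plus product entry-by-entry:
  C[0][0] = min over k of (A[0][0] + B[0][0] = 8 + -4 = 4, A[0][1] + B[1][0] = -3 + 6 = 3) = 3 (attained at k = 1)
  C[0][1] = min over k of (A[0][0] + B[0][1] = 8 + -2 = 6, A[0][1] + B[1][1] = -3 + 1 = -2) = -2 (attained at k = 1)
  C[1][0] = min over k of (A[1][0] + B[0][0] = 10 + -4 = 6, A[1][1] + B[1][0] = -5 + 6 = 1) = 1 (attained at k = 1)
  C[1][1] = min over k of (A[1][0] + B[0][1] = 10 + -2 = 8, A[1][1] + B[1][1] = -5 + 1 = -4) = -4 (attained at k = 1)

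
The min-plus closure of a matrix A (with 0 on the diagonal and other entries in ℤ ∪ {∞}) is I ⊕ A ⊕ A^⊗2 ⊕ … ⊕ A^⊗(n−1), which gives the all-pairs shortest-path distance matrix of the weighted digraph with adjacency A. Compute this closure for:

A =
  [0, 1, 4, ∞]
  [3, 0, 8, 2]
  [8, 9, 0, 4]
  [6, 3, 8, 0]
Closure =
  [0, 1, 4, 3]
  [3, 0, 7, 2]
  [8, 7, 0, 4]
  [6, 3, 8, 0]

This is the Floyd-Warshall all-pairs shortest-path computation. For each intermediate vertex k = 0, 1, …, 3, update dist[i][j] ← min(dist[i][j], dist[i][k] + dist[k][j]). The final matrix gives, for each (i, j), the minimum total weight of any directed path from i to j (possibly empty when i = j).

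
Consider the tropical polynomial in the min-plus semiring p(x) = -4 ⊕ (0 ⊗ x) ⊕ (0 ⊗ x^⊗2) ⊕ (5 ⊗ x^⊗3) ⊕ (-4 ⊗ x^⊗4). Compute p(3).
p(3) = -4

A tropical monomial a ⊗ x^⊗i evaluates to a + i · x. Evaluating each term at x = 3:
  Term 0 contributes -4 + 0 · 3 = -4
  Term 1 contributes 0 + 1 · 3 = 3
  Term 2 contributes 0 + 2 · 3 = 6
  Term 3 contributes 5 + 3 · 3 = 14
  Term 4 contributes -4 + 4 · 3 = 8
p(3) = ⊕ of these = min[-4, 3, 6, 14, 8] = -4.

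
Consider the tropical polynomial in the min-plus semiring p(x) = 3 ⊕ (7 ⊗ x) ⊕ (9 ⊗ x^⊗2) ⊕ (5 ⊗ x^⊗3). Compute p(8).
p(8) = 3

A tropical monomial a ⊗ x^⊗i evaluates to a + i · x. Evaluating each term at x = 8:
  Term 0 contributes 3 + 0 · 8 = 3
  Term 1 contributes 7 + 1 · 8 = 15
  Term 2 contributes 9 + 2 · 8 = 25
  Term 3 contributes 5 + 3 · 8 = 29
p(8) = ⊕ of these = min[3, 15, 25, 29] = 3.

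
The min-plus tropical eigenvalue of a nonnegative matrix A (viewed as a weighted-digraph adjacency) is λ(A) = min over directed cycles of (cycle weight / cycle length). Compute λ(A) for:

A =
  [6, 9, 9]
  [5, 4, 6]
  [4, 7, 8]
λ(A) = 4

Enumerate directed cycles and compute their means (weight / length). Sample:
  cycle 0 → 0: weight = 6, length = 1, mean = 6/1 ≈ 6.000
  cycle 1 → 1: weight = 4, length = 1, mean = 4/1 ≈ 4.000
  cycle 2 → 2: weight = 8, length = 1, mean = 8/1 ≈ 8.000
  cycle 0 → 1 → 0: weight = 14, length = 2, mean = 14/2 ≈ 7.000
  cycle 0 → 2 → 0: weight = 13, length = 2, mean = 13/2 ≈ 6.500
  cycle 1 → 0 → 1: weight = 14, length = 2, mean = 14/2 ≈ 7.000
Minimum mean = 4.000, attained e.g. along the cycle 1 → 1 with weight 4 and length 1. So λ(A) = 4/1 = 4.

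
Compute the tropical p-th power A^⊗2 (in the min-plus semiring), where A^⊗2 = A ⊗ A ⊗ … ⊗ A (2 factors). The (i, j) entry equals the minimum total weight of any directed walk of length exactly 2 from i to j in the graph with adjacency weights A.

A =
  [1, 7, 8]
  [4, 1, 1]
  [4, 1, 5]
A^⊗2 =
  [2, 8, 8]
  [5, 2, 2]
  [5, 2, 2]

Each entry (A^⊗2)_ij equals the minimum over all length-2 walks i = v_0 → v_1 → … → v_2 = j of Σ_t A[v_t][v_{t+1}]. For example, for (i, j) = (0, 2) we minimise over 3 possible intermediate vertex sequences; the minimum is 8, attained along the walk 0 → 1 → 2.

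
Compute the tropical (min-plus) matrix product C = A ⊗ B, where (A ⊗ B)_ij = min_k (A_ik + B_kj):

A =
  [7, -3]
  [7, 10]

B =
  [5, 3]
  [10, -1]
A ⊗ B =
  [7, -4]
  [12, 9]

Apply the min-plus product entry-by-entry:
  C[0][0] = min over k of (A[0][0] + B[0][0] = 7 + 5 = 12, A[0][1] + B[1][0] = -3 + 10 = 7) = 7 (attained at k = 1)
  C[0][1] = min over k of (A[0][0] + B[0][1] = 7 + 3 = 10, A[0][1] + B[1][1] = -3 + -1 = -4) = -4 (attained at k = 1)
  C[1][0] = min over k of (A[1][0] + B[0][0] = 7 + 5 = 12, A[1][1] + B[1][0] = 10 + 10 = 20) = 12 (attained at k = 0)
  C[1][1] = min over k of (A[1][0] + B[0][1] = 7 + 3 = 10, A[1][1] + B[1][1] = 10 + -1 = 9) = 9 (attained at k = 1)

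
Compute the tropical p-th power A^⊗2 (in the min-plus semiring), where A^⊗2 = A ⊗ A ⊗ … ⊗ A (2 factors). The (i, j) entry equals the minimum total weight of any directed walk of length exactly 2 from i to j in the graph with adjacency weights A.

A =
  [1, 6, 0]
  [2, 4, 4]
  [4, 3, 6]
A^⊗2 =
  [2, 3, 1]
  [3, 7, 2]
  [5, 7, 4]

Each entry (A^⊗2)_ij equals the minimum over all length-2 walks i = v_0 → v_1 → … → v_2 = j of Σ_t A[v_t][v_{t+1}]. For example, for (i, j) = (0, 2) we minimise over 3 possible intermediate vertex sequences; the minimum is 1, attained along the walk 0 → 0 → 2.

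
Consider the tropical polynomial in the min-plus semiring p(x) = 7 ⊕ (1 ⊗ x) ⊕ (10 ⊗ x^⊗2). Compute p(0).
p(0) = 1

A tropical monomial a ⊗ x^⊗i evaluates to a + i · x. Evaluating each term at x = 0:
  Term 0 contributes 7 + 0 · 0 = 7
  Term 1 contributes 1 + 1 · 0 = 1
  Term 2 contributes 10 + 2 · 0 = 10
p(0) = ⊕ of these = min[7, 1, 10] = 1.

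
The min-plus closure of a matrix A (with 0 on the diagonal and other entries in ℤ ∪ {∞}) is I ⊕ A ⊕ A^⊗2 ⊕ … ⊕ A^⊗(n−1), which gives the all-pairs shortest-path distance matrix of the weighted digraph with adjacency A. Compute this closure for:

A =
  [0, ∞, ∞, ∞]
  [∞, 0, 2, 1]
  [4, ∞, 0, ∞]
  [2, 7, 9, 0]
Closure =
  [0, ∞, ∞, ∞]
  [3, 0, 2, 1]
  [4, ∞, 0, ∞]
  [2, 7, 9, 0]

This is the Floyd-Warshall all-pairs shortest-path computation. For each intermediate vertex k = 0, 1, …, 3, update dist[i][j] ← min(dist[i][j], dist[i][k] + dist[k][j]). The final matrix gives, for each (i, j), the minimum total weight of any directed path from i to j (possibly empty when i = j).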